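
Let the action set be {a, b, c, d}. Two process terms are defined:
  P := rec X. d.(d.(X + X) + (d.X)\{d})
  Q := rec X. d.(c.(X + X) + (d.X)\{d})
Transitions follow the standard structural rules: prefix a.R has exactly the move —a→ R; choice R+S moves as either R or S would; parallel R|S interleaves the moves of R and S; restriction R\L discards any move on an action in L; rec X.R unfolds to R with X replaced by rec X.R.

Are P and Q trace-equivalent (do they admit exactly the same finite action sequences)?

trace-distinct — witness ⟨dd⟩

Reachable graph of P (3 states):
  p0 = rec X. d.(d.(X + X) + (d.X)\{d}) | ··d··> p1
  p1 = d.((rec X. d.(d.(X + X) + (d.X)\{d})) + (rec X. d.(d.(X + X) + (d.X)\{d}))) + (d.(rec X. d.(d.(X + X) + (d.X)\{d})))\{d} | ··d··> p2
  p2 = (rec X. d.(d.(X + X) + (d.X)\{d})) + (rec X. d.(d.(X + X) + (d.X)\{d})) | ··d··> p1
Reachable graph of Q (3 states):
  q0 = rec X. d.(c.(X + X) + (d.X)\{d}) | ··d··> q1
  q1 = c.((rec X. d.(c.(X + X) + (d.X)\{d})) + (rec X. d.(c.(X + X) + (d.X)\{d}))) + (d.(rec X. d.(c.(X + X) + (d.X)\{d})))\{d} | ··c··> q2
  q2 = (rec X. d.(c.(X + X) + (d.X)\{d})) + (rec X. d.(c.(X + X) + (d.X)\{d})) | ··d··> q1
Run σ = ⟨dd⟩ on P: start {p0}
  after d @ step 1: {p1}
  after d @ step 2: {p2}
  ✓ P
Run σ = ⟨dd⟩ on Q: start {q0}
  after d @ step 1: {q1}
  after d @ step 2: no successor for Q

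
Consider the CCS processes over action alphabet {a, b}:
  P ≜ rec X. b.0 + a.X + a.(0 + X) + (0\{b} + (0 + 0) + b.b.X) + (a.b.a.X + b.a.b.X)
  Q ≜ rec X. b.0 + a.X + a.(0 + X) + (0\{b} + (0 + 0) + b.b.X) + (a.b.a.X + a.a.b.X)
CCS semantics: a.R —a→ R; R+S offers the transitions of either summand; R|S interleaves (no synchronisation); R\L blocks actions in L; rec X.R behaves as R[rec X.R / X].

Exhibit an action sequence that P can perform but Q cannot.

ba

Reachable graph of P (7 states):
  p0 = rec X. b.0 + a.X + a.(0 + X) + (0\{b} + (0 + 0) + b.b.X) + (a.b.a.X + b.a.b.X) ⊢ ··a··> p0, ··a··> p1, ··a··> p2, ··b··> p3, ··b··> p4, ··b··> p5
  p1 = 0 + (rec X. b.0 + a.X + a.(0 + X) + (0\{b} + (0 + 0) + b.b.X) + (a.b.a.X + b.a.b.X)) ⊢ ··a··> p0, ··a··> p1, ··a··> p2, ··b··> p3, ··b··> p4, ··b··> p5
  p2 = b.a.(rec X. b.0 + a.X + a.(0 + X) + (0\{b} + (0 + 0) + b.b.X) + (a.b.a.X + b.a.b.X)) ⊢ ··b··> p6
  p3 = 0 ⊢ stopped
  p4 = a.b.(rec X. b.0 + a.X + a.(0 + X) + (0\{b} + (0 + 0) + b.b.X) + (a.b.a.X + b.a.b.X)) ⊢ ··a··> p5
  p5 = b.(rec X. b.0 + a.X + a.(0 + X) + (0\{b} + (0 + 0) + b.b.X) + (a.b.a.X + b.a.b.X)) ⊢ ··b··> p0
  p6 = a.(rec X. b.0 + a.X + a.(0 + X) + (0\{b} + (0 + 0) + b.b.X) + (a.b.a.X + b.a.b.X)) ⊢ ··a··> p0
Reachable graph of Q (7 states):
  q0 = rec X. b.0 + a.X + a.(0 + X) + (0\{b} + (0 + 0) + b.b.X) + (a.b.a.X + a.a.b.X) ⊢ ··a··> q0, ··a··> q1, ··a··> q2, ··a··> q3, ··b··> q4, ··b··> q5
  q1 = 0 + (rec X. b.0 + a.X + a.(0 + X) + (0\{b} + (0 + 0) + b.b.X) + (a.b.a.X + a.a.b.X)) ⊢ ··a··> q0, ··a··> q1, ··a··> q2, ··a··> q3, ··b··> q4, ··b··> q5
  q2 = a.b.(rec X. b.0 + a.X + a.(0 + X) + (0\{b} + (0 + 0) + b.b.X) + (a.b.a.X + a.a.b.X)) ⊢ ··a··> q5
  q3 = b.a.(rec X. b.0 + a.X + a.(0 + X) + (0\{b} + (0 + 0) + b.b.X) + (a.b.a.X + a.a.b.X)) ⊢ ··b··> q6
  q4 = 0 ⊢ stopped
  q5 = b.(rec X. b.0 + a.X + a.(0 + X) + (0\{b} + (0 + 0) + b.b.X) + (a.b.a.X + a.a.b.X)) ⊢ ··b··> q0
  q6 = a.(rec X. b.0 + a.X + a.(0 + X) + (0\{b} + (0 + 0) + b.b.X) + (a.b.a.X + a.a.b.X)) ⊢ ··a··> q0
Trace ⟨ba⟩ through P, begin at {p0}:
  after b @ step 1: {p3, p4, p5}
  after a @ step 2: {p5}
  — P admits the full trace.
Trace ⟨ba⟩ through Q, begin at {q0}:
  after b @ step 1: {q4, q5}
  after a @ step 2: ∅  — Q cannot continue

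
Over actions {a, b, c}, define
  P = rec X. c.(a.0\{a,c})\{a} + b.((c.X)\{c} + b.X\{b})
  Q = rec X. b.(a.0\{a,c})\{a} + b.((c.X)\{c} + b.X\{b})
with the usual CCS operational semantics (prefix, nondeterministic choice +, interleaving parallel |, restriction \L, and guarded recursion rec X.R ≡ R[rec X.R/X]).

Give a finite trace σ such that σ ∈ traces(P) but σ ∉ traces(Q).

c

Reachable graph of P (5 states):
  p0 = rec X. c.(a.0\{a,c})\{a} + b.((c.X)\{c} + b.X\{b}) ⊢ =b=> p1, =c=> p2
  p1 = (c.(rec X. c.(a.0\{a,c})\{a} + b.((c.X)\{c} + b.X\{b})))\{c} + b.(rec X. c.(a.0\{a,c})\{a} + b.((c.X)\{c} + b.X\{b}))\{b} ⊢ =b=> p3
  p2 = (a.0\{a,c})\{a} ⊢ (no moves)
  p3 = (rec X. c.(a.0\{a,c})\{a} + b.((c.X)\{c} + b.X\{b}))\{b} ⊢ =c=> p4
  p4 = (a.0\{a,c})\{a}\{b} ⊢ (no moves)
Reachable graph of Q (4 states):
  q0 = rec X. b.(a.0\{a,c})\{a} + b.((c.X)\{c} + b.X\{b}) ⊢ =b=> q1, =b=> q2
  q1 = (a.0\{a,c})\{a} ⊢ (no moves)
  q2 = (c.(rec X. b.(a.0\{a,c})\{a} + b.((c.X)\{c} + b.X\{b})))\{c} + b.(rec X. b.(a.0\{a,c})\{a} + b.((c.X)\{c} + b.X\{b}))\{b} ⊢ =b=> q3
  q3 = (rec X. b.(a.0\{a,c})\{a} + b.((c.X)\{c} + b.X\{b}))\{b} ⊢ (no moves)
Executing c from P (initial set {p0}):
  step 1 (c): {p2}
  P completes σ.
Executing c from Q (initial set {q0}):
  step 1 (c): ∅ (Q stuck)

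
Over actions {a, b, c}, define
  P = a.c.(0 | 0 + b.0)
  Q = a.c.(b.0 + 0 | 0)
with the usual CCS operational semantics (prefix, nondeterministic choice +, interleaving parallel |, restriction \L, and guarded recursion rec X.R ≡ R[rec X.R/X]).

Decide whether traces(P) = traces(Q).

Reachable graph of P (4 states):
  p0 = a.c.(0 | 0 + b.0) ⊢ =a=> p1
  p1 = c.(0 | 0 + b.0) ⊢ =c=> p2
  p2 = 0 | 0 + b.0 ⊢ =b=> p3
  p3 = 0 ⊢ stopped
Reachable graph of Q (4 states):
  q0 = a.c.(b.0 + 0 | 0) ⊢ =a=> q1
  q1 = c.(b.0 + 0 | 0) ⊢ =c=> q2
  q2 = b.0 + 0 | 0 ⊢ =b=> q3
  q3 = 0 ⊢ stopped
Bisimilarity quotient blocks:
  B0 = {p0, q0}
  B1 = {p1, q1}
  B2 = {p2, q2}
  B3 = {p3, q3}
p0 ∈ B0, q0 ∈ B0 → same block
Bisimilar ⇒ trace-equivalent.

YES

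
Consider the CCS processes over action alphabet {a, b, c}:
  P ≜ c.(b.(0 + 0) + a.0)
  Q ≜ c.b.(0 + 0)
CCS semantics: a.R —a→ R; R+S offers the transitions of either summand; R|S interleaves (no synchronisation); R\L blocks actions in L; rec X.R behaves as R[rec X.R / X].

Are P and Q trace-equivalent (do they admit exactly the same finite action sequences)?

LTS(P): 4 reachable states
  m0 = c.(b.(0 + 0) + a.0) | --c--▸ m1
  m1 = b.(0 + 0) + a.0 | --a--▸ m2, --b--▸ m3
  m2 = 0 | deadlocked
  m3 = 0 + 0 | deadlocked
LTS(Q): 3 reachable states
  n0 = c.b.(0 + 0) | --c--▸ n1
  n1 = b.(0 + 0) | --b--▸ n2
  n2 = 0 + 0 | deadlocked
Trace ⟨ca⟩ through P, begin at {m0}:
  step 1 (c): {m1}
  step 2 (a): {m2}
  ✓ P
Trace ⟨ca⟩ through Q, begin at {n0}:
  step 1 (c): {n1}
  step 2 (a): no successor for Q

NO — witness ⟨ca⟩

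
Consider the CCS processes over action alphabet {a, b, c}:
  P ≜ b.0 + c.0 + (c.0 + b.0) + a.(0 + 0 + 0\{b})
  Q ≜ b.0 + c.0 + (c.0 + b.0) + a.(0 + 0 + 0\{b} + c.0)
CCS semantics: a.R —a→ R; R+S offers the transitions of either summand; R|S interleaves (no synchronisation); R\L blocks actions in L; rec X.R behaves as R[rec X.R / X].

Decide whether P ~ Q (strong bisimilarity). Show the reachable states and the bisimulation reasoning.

P's transition system — 3 states:
  m0 = b.0 + c.0 + (c.0 + b.0) + a.(0 + 0 + 0\{b}) | --a--▸ m1, --b--▸ m2, --c--▸ m2
  m1 = 0 + 0 + 0\{b} | ∅
  m2 = 0 | ∅
Q's transition system — 3 states:
  n0 = b.0 + c.0 + (c.0 + b.0) + a.(0 + 0 + 0\{b} + c.0) | --a--▸ n1, --b--▸ n2, --c--▸ n2
  n1 = 0 + 0 + 0\{b} + c.0 | --c--▸ n2
  n2 = 0 | ∅
Bisimilarity quotient blocks:
  B0 = {m0}
  B1 = {m1, m2, n2}
  B2 = {n0}
  B3 = {n1}
m0 ∈ B0, n0 ∈ B2 → different blocks

P ≁ Q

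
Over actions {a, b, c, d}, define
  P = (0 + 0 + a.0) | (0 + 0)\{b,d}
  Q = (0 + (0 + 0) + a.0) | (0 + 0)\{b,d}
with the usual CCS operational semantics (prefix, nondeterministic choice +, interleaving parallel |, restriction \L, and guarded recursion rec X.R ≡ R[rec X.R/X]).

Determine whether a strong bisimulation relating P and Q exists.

P ~ Q

Reachable graph of P (2 states):
  u0 = (0 + 0 + a.0) | (0 + 0)\{b,d} | -a-> u1
  u1 = 0 | (0 + 0)\{b,d} | deadlocked
Reachable graph of Q (2 states):
  v0 = (0 + (0 + 0) + a.0) | (0 + 0)\{b,d} | -a-> v1
  v1 = 0 | (0 + 0)\{b,d} | deadlocked
Coarsest stable partition (strong bisimilarity classes):
  B0 = {u0, v0}
  B1 = {u1, v1}
u0 ∈ B0, v0 ∈ B0 → same block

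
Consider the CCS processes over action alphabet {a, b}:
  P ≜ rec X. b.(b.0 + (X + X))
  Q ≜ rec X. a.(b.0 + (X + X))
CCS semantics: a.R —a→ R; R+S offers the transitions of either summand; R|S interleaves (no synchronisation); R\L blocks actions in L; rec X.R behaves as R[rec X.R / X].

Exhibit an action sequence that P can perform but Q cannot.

b

P's transition system — 3 states:
  p0 = rec X. b.(b.0 + (X + X)) → ··b··> p1
  p1 = b.0 + ((rec X. b.(b.0 + (X + X))) + (rec X. b.(b.0 + (X + X)))) → ··b··> p1, ··b··> p2
  p2 = 0 → stopped
Q's transition system — 3 states:
  q0 = rec X. a.(b.0 + (X + X)) → ··a··> q1
  q1 = b.0 + ((rec X. a.(b.0 + (X + X))) + (rec X. a.(b.0 + (X + X)))) → ··a··> q1, ··b··> q2
  q2 = 0 → stopped
Executing b from P (initial set {p0}):
  step 1 (b): {p1}
  P completes σ.
Executing b from Q (initial set {q0}):
  step 1 (b): ∅  — Q cannot continue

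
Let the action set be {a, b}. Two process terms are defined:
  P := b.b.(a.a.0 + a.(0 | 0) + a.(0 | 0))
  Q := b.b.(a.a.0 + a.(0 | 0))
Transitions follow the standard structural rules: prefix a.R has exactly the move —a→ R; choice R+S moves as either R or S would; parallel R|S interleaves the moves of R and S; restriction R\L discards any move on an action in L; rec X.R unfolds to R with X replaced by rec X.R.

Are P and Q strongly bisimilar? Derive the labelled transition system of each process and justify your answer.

P ~ Q

Reachable graph of P (6 states):
  p0 = b.b.(a.a.0 + a.(0 | 0) + a.(0 | 0)) → —b→ p1
  p1 = b.(a.a.0 + a.(0 | 0) + a.(0 | 0)) → —b→ p2
  p2 = a.a.0 + a.(0 | 0) + a.(0 | 0) → —a→ p3, —a→ p4
  p3 = 0 | 0 → stopped
  p4 = a.0 → —a→ p5
  p5 = 0 → stopped
Reachable graph of Q (6 states):
  q0 = b.b.(a.a.0 + a.(0 | 0)) → —b→ q1
  q1 = b.(a.a.0 + a.(0 | 0)) → —b→ q2
  q2 = a.a.0 + a.(0 | 0) → —a→ q3, —a→ q4
  q3 = 0 | 0 → stopped
  q4 = a.0 → —a→ q5
  q5 = 0 → stopped
Bisimilarity quotient blocks:
  B0 = {p0, q0}
  B1 = {p1, q1}
  B2 = {p2, q2}
  B3 = {p3, p5, q3, q5}
  B4 = {p4, q4}
p0 ∈ B0, q0 ∈ B0 → same block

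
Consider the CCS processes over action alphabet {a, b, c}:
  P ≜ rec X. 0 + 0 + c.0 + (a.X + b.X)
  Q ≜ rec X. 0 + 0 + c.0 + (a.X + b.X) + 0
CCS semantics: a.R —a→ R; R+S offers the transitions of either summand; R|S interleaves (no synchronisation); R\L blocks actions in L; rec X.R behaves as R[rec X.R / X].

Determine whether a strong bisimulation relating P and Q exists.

P's transition system — 2 states:
  u0 = rec X. 0 + 0 + c.0 + (a.X + b.X) → -a-> u0, -b-> u0, -c-> u1
  u1 = 0 → stopped
Q's transition system — 2 states:
  v0 = rec X. 0 + 0 + c.0 + (a.X + b.X) + 0 → -a-> v0, -b-> v0, -c-> v1
  v1 = 0 → stopped
Bisimilarity quotient blocks:
  B0 = {u0, v0}
  B1 = {u1, v1}
u0 ∈ B0, v0 ∈ B0 → same block

YES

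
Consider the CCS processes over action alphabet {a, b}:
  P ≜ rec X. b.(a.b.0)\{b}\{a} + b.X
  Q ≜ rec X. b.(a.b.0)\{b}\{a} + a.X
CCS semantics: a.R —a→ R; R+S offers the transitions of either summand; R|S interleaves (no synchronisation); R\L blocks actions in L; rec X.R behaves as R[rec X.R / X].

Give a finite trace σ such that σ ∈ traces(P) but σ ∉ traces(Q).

bb

Reachable graph of P (2 states):
  p0 = rec X. b.(a.b.0)\{b}\{a} + b.X ⊢ =b=> p0, =b=> p1
  p1 = (a.b.0)\{b}\{a} ⊢ ∅
Reachable graph of Q (2 states):
  q0 = rec X. b.(a.b.0)\{b}\{a} + a.X ⊢ =a=> q0, =b=> q1
  q1 = (a.b.0)\{b}\{a} ⊢ ∅
Trace ⟨bb⟩ through P, begin at {p0}:
  after b @ step 1: {p0, p1}
  after b @ step 2: {p0, p1}
  ✓ P
Trace ⟨bb⟩ through Q, begin at {q0}:
  after b @ step 1: {q1}
  after b @ step 2: ∅ (Q stuck)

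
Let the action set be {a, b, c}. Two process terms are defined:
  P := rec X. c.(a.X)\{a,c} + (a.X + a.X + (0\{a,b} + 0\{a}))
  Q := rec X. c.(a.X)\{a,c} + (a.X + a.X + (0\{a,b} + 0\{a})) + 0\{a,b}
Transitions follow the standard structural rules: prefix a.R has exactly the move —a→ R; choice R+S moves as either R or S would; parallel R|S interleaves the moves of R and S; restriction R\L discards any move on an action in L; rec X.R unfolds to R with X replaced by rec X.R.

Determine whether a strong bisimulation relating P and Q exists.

Reachable graph of P (2 states):
  p0 = rec X. c.(a.X)\{a,c} + (a.X + a.X + (0\{a,b} + 0\{a})) → -a-> p0, -c-> p1
  p1 = (a.(rec X. c.(a.X)\{a,c} + (a.X + a.X + (0\{a,b} + 0\{a}))))\{a,c} → deadlocked
Reachable graph of Q (2 states):
  q0 = rec X. c.(a.X)\{a,c} + (a.X + a.X + (0\{a,b} + 0\{a})) + 0\{a,b} → -a-> q0, -c-> q1
  q1 = (a.(rec X. c.(a.X)\{a,c} + (a.X + a.X + (0\{a,b} + 0\{a})) + 0\{a,b}))\{a,c} → deadlocked
Bisimilarity quotient blocks:
  B0 = {p0, q0}
  B1 = {p1, q1}
p0 ∈ B0, q0 ∈ B0 → same block

YES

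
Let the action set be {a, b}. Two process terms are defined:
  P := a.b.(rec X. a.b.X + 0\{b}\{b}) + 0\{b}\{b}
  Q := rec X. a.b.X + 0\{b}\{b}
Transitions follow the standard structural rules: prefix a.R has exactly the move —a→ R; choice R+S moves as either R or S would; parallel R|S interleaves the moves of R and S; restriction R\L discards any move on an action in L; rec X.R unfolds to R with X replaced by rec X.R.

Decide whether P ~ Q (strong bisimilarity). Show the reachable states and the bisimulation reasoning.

YES

LTS(P): 3 reachable states
  s0 = a.b.(rec X. a.b.X + 0\{b}\{b}) + 0\{b}\{b} → -a-> s1
  s1 = b.(rec X. a.b.X + 0\{b}\{b}) → -b-> s2
  s2 = rec X. a.b.X + 0\{b}\{b} → -a-> s1
LTS(Q): 2 reachable states
  t0 = rec X. a.b.X + 0\{b}\{b} → -a-> t1
  t1 = b.(rec X. a.b.X + 0\{b}\{b}) → -b-> t0
Coarsest stable partition (strong bisimilarity classes):
  B0 = {s0, s2, t0}
  B1 = {s1, t1}
s0 ∈ B0, t0 ∈ B0 → same block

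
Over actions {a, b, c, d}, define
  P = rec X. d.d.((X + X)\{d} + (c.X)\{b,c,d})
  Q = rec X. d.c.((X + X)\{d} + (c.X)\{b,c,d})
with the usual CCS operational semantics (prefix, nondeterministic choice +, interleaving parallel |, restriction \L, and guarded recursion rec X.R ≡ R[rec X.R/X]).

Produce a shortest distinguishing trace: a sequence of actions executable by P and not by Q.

dd

Reachable graph of P (3 states):
  s0 = rec X. d.d.((X + X)\{d} + (c.X)\{b,c,d}) → ··d··> s1
  s1 = d.(((rec X. d.d.((X + X)\{d} + (c.X)\{b,c,d})) + (rec X. d.d.((X + X)\{d} + (c.X)\{b,c,d})))\{d} + (c.(rec X. d.d.((X + X)\{d} + (c.X)\{b,c,d})))\{b,c,d}) → ··d··> s2
  s2 = ((rec X. d.d.((X + X)\{d} + (c.X)\{b,c,d})) + (rec X. d.d.((X + X)\{d} + (c.X)\{b,c,d})))\{d} + (c.(rec X. d.d.((X + X)\{d} + (c.X)\{b,c,d})))\{b,c,d} → stopped
Reachable graph of Q (3 states):
  t0 = rec X. d.c.((X + X)\{d} + (c.X)\{b,c,d}) → ··d··> t1
  t1 = c.(((rec X. d.c.((X + X)\{d} + (c.X)\{b,c,d})) + (rec X. d.c.((X + X)\{d} + (c.X)\{b,c,d})))\{d} + (c.(rec X. d.c.((X + X)\{d} + (c.X)\{b,c,d})))\{b,c,d}) → ··c··> t2
  t2 = ((rec X. d.c.((X + X)\{d} + (c.X)\{b,c,d})) + (rec X. d.c.((X + X)\{d} + (c.X)\{b,c,d})))\{d} + (c.(rec X. d.c.((X + X)\{d} + (c.X)\{b,c,d})))\{b,c,d} → stopped
Run σ = ⟨dd⟩ on P: start {s0}
  after d @ step 1: {s1}
  after d @ step 2: {s2}
  P completes σ.
Run σ = ⟨dd⟩ on Q: start {t0}
  after d @ step 1: {t1}
  after d @ step 2: no successor for Q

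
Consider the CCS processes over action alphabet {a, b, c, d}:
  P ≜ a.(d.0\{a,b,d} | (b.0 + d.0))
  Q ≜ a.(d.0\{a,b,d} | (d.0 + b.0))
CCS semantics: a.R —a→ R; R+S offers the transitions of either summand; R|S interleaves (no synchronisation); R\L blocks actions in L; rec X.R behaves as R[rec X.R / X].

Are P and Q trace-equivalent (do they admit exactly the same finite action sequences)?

LTS(P): 5 reachable states
  m0 = a.(d.0\{a,b,d} | (b.0 + d.0)) → ··a··> m1
  m1 = d.0\{a,b,d} | (b.0 + d.0) → ··b··> m2, ··d··> m2, ··d··> m3
  m2 = d.0\{a,b,d} | 0 → ··d··> m4
  m3 = 0\{a,b,d} | (b.0 + d.0) → ··b··> m4, ··d··> m4
  m4 = 0\{a,b,d} | 0 → (no moves)
LTS(Q): 5 reachable states
  n0 = a.(d.0\{a,b,d} | (d.0 + b.0)) → ··a··> n1
  n1 = d.0\{a,b,d} | (d.0 + b.0) → ··b··> n2, ··d··> n2, ··d··> n3
  n2 = d.0\{a,b,d} | 0 → ··d··> n4
  n3 = 0\{a,b,d} | (d.0 + b.0) → ··b··> n4, ··d··> n4
  n4 = 0\{a,b,d} | 0 → (no moves)
Partition-refinement fixed point:
  B0 = {m0, n0}
  B1 = {m1, n1}
  B2 = {m3, n3}
  B3 = {m4, n4}
  B4 = {m2, n2}
m0 ∈ B0, n0 ∈ B0 → same block
Bisimilar ⇒ trace-equivalent.

trace-equivalent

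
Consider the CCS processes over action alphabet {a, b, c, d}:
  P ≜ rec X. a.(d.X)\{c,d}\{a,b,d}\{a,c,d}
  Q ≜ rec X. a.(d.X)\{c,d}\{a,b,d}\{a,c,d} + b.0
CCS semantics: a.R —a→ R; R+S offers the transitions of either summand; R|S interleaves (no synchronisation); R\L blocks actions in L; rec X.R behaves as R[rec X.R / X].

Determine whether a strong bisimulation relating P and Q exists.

P's transition system — 2 states:
  m0 = rec X. a.(d.X)\{c,d}\{a,b,d}\{a,c,d} | —a→ m1
  m1 = (d.(rec X. a.(d.X)\{c,d}\{a,b,d}\{a,c,d}))\{c,d}\{a,b,d}\{a,c,d} | deadlocked
Q's transition system — 3 states:
  n0 = rec X. a.(d.X)\{c,d}\{a,b,d}\{a,c,d} + b.0 | —a→ n1, —b→ n2
  n1 = (d.(rec X. a.(d.X)\{c,d}\{a,b,d}\{a,c,d} + b.0))\{c,d}\{a,b,d}\{a,c,d} | deadlocked
  n2 = 0 | deadlocked
Bisimilarity quotient blocks:
  B0 = {m0}
  B1 = {m1, n1, n2}
  B2 = {n0}
m0 ∈ B0, n0 ∈ B2 → different blocks

not bisimilar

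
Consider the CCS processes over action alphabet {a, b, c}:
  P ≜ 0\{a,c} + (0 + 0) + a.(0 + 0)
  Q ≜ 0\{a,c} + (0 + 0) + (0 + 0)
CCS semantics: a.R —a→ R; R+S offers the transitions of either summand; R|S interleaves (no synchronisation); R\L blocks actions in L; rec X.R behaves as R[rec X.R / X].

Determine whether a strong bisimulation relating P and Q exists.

NO

Reachable graph of P (2 states):
  s0 = 0\{a,c} + (0 + 0) + a.(0 + 0) has moves -a-> s1
  s1 = 0 + 0 has moves stopped
Reachable graph of Q (1 states):
  t0 = 0\{a,c} + (0 + 0) + (0 + 0) has moves stopped
Partition-refinement fixed point:
  B0 = {s0}
  B1 = {s1, t0}
s0 ∈ B0, t0 ∈ B1 → different blocks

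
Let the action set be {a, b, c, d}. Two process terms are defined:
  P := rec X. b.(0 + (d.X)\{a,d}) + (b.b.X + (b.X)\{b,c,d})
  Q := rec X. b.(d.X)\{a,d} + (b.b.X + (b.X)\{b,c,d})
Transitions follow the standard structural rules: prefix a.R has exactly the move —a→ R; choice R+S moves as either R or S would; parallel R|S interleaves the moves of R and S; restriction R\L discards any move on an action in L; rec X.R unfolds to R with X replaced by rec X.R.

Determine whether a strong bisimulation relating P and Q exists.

YES

Reachable graph of P (3 states):
  p0 = rec X. b.(0 + (d.X)\{a,d}) + (b.b.X + (b.X)\{b,c,d}) ⊢ —b→ p1, —b→ p2
  p1 = 0 + (d.(rec X. b.(0 + (d.X)\{a,d}) + (b.b.X + (b.X)\{b,c,d})))\{a,d} ⊢ (no moves)
  p2 = b.(rec X. b.(0 + (d.X)\{a,d}) + (b.b.X + (b.X)\{b,c,d})) ⊢ —b→ p0
Reachable graph of Q (3 states):
  q0 = rec X. b.(d.X)\{a,d} + (b.b.X + (b.X)\{b,c,d}) ⊢ —b→ q1, —b→ q2
  q1 = (d.(rec X. b.(d.X)\{a,d} + (b.b.X + (b.X)\{b,c,d})))\{a,d} ⊢ (no moves)
  q2 = b.(rec X. b.(d.X)\{a,d} + (b.b.X + (b.X)\{b,c,d})) ⊢ —b→ q0
Partition-refinement fixed point:
  B0 = {p0, q0}
  B1 = {p1, q1}
  B2 = {p2, q2}
p0 ∈ B0, q0 ∈ B0 → same block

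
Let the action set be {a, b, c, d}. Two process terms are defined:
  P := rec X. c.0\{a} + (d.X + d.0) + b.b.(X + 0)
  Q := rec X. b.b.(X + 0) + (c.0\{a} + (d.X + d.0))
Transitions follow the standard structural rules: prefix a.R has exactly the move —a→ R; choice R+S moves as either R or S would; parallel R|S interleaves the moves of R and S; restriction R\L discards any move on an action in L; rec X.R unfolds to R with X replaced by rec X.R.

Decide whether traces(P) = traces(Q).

traces(P) = traces(Q)

Reachable graph of P (5 states):
  s0 = rec X. c.0\{a} + (d.X + d.0) + b.b.(X + 0) :: --b--▸ s1, --c--▸ s2, --d--▸ s0, --d--▸ s3
  s1 = b.((rec X. c.0\{a} + (d.X + d.0) + b.b.(X + 0)) + 0) :: --b--▸ s4
  s2 = 0\{a} :: ·
  s3 = 0 :: ·
  s4 = (rec X. c.0\{a} + (d.X + d.0) + b.b.(X + 0)) + 0 :: --b--▸ s1, --c--▸ s2, --d--▸ s0, --d--▸ s3
Reachable graph of Q (5 states):
  t0 = rec X. b.b.(X + 0) + (c.0\{a} + (d.X + d.0)) :: --b--▸ t1, --c--▸ t2, --d--▸ t0, --d--▸ t3
  t1 = b.((rec X. b.b.(X + 0) + (c.0\{a} + (d.X + d.0))) + 0) :: --b--▸ t4
  t2 = 0\{a} :: ·
  t3 = 0 :: ·
  t4 = (rec X. b.b.(X + 0) + (c.0\{a} + (d.X + d.0))) + 0 :: --b--▸ t1, --c--▸ t2, --d--▸ t0, --d--▸ t3
Bisimilarity quotient blocks:
  B0 = {s0, s4, t0, t4}
  B1 = {s2, s3, t2, t3}
  B2 = {s1, t1}
s0 ∈ B0, t0 ∈ B0 → same block
Bisimilar ⇒ trace-equivalent.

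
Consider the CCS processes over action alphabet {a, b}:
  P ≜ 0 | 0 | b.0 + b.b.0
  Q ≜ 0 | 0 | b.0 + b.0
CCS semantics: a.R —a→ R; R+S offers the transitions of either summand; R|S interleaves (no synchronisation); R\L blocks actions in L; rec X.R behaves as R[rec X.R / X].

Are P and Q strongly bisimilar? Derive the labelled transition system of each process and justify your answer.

not bisimilar

LTS(P): 4 reachable states
  p0 = 0 | 0 | b.0 + b.b.0 :: --b--▸ p1, --b--▸ p2
  p1 = 0 | 0 | 0 :: stopped
  p2 = b.0 :: --b--▸ p3
  p3 = 0 :: stopped
LTS(Q): 3 reachable states
  q0 = 0 | 0 | b.0 + b.0 :: --b--▸ q1, --b--▸ q2
  q1 = 0 :: stopped
  q2 = 0 | 0 | 0 :: stopped
Coarsest stable partition (strong bisimilarity classes):
  B0 = {p0}
  B1 = {p2, q0}
  B2 = {p1, p3, q1, q2}
p0 ∈ B0, q0 ∈ B1 → different blocks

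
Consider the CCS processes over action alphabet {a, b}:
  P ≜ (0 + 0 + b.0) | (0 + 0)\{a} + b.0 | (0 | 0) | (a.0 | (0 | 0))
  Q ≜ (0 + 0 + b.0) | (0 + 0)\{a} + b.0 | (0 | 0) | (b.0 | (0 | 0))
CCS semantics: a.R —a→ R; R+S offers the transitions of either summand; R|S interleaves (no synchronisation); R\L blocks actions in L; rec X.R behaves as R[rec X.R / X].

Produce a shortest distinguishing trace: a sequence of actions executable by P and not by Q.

a

LTS(P): 5 reachable states
  u0 = (0 + 0 + b.0) | (0 + 0)\{a} + b.0 | (0 | 0) | (a.0 | (0 | 0)) :: --a--▸ u1, --b--▸ u2, --b--▸ u3
  u1 = b.0 | (0 | 0) | (0 | (0 | 0)) :: --b--▸ u4
  u2 = 0 | (0 + 0)\{a} :: ·
  u3 = 0 | (0 | 0) | (a.0 | (0 | 0)) :: --a--▸ u4
  u4 = 0 | (0 | 0) | (0 | (0 | 0)) :: ·
LTS(Q): 5 reachable states
  v0 = (0 + 0 + b.0) | (0 + 0)\{a} + b.0 | (0 | 0) | (b.0 | (0 | 0)) :: --b--▸ v1, --b--▸ v2, --b--▸ v3
  v1 = 0 | (0 + 0)\{a} :: ·
  v2 = 0 | (0 | 0) | (b.0 | (0 | 0)) :: --b--▸ v4
  v3 = b.0 | (0 | 0) | (0 | (0 | 0)) :: --b--▸ v4
  v4 = 0 | (0 | 0) | (0 | (0 | 0)) :: ·
Executing a from P (initial set {u0}):
  [1] a ⇒ {u1}
  ✓ P
Executing a from Q (initial set {v0}):
  [1] a ⇒ ∅  — Q cannot continue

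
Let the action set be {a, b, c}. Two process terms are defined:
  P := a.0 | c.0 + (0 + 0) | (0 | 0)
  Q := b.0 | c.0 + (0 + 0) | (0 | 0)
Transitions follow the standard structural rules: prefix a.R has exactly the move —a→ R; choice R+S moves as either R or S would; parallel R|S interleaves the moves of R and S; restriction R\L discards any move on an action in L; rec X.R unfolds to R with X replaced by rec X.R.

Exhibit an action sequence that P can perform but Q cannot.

P's transition system — 4 states:
  p0 = a.0 | c.0 + (0 + 0) | (0 | 0) has moves --a--▸ p1, --c--▸ p2
  p1 = 0 | c.0 has moves --c--▸ p3
  p2 = a.0 | 0 has moves --a--▸ p3
  p3 = 0 | 0 has moves stopped
Q's transition system — 4 states:
  q0 = b.0 | c.0 + (0 + 0) | (0 | 0) has moves --b--▸ q1, --c--▸ q2
  q1 = 0 | c.0 has moves --c--▸ q3
  q2 = b.0 | 0 has moves --b--▸ q3
  q3 = 0 | 0 has moves stopped
Trace ⟨a⟩ through P, begin at {p0}:
  step 1 (a): {p1}
  ✓ P
Trace ⟨a⟩ through Q, begin at {q0}:
  step 1 (a): ∅  — Q cannot continue

a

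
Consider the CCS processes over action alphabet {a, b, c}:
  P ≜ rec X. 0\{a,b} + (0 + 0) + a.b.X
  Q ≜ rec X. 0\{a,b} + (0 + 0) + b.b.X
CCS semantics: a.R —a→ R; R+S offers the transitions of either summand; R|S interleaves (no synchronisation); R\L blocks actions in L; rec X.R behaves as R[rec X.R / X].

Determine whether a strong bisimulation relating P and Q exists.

P ≁ Q

LTS(P): 2 reachable states
  s0 = rec X. 0\{a,b} + (0 + 0) + a.b.X :: —a→ s1
  s1 = b.(rec X. 0\{a,b} + (0 + 0) + a.b.X) :: —b→ s0
LTS(Q): 2 reachable states
  t0 = rec X. 0\{a,b} + (0 + 0) + b.b.X :: —b→ t1
  t1 = b.(rec X. 0\{a,b} + (0 + 0) + b.b.X) :: —b→ t0
Partition-refinement fixed point:
  B0 = {s0}
  B1 = {s1}
  B2 = {t0, t1}
s0 ∈ B0, t0 ∈ B2 → different blocks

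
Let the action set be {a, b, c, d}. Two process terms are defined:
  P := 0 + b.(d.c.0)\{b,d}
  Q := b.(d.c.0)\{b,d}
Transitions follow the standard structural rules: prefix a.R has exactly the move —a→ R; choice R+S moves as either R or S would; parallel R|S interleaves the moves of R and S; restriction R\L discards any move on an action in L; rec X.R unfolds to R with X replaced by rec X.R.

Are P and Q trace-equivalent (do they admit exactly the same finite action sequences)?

LTS(P): 2 reachable states
  u0 = 0 + b.(d.c.0)\{b,d} | -b-> u1
  u1 = (d.c.0)\{b,d} | ∅
LTS(Q): 2 reachable states
  v0 = b.(d.c.0)\{b,d} | -b-> v1
  v1 = (d.c.0)\{b,d} | ∅
Coarsest stable partition (strong bisimilarity classes):
  B0 = {u0, v0}
  B1 = {u1, v1}
u0 ∈ B0, v0 ∈ B0 → same block
Bisimilar ⇒ trace-equivalent.

trace-equivalent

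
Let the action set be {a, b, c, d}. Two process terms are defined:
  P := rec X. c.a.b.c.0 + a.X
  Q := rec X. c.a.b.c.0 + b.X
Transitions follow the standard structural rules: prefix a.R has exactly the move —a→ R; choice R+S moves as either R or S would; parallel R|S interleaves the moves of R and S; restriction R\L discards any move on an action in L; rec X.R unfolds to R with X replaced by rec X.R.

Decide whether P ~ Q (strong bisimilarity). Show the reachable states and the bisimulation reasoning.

LTS(P): 5 reachable states
  p0 = rec X. c.a.b.c.0 + a.X → -a-> p0, -c-> p1
  p1 = a.b.c.0 → -a-> p2
  p2 = b.c.0 → -b-> p3
  p3 = c.0 → -c-> p4
  p4 = 0 → deadlocked
LTS(Q): 5 reachable states
  q0 = rec X. c.a.b.c.0 + b.X → -b-> q0, -c-> q1
  q1 = a.b.c.0 → -a-> q2
  q2 = b.c.0 → -b-> q3
  q3 = c.0 → -c-> q4
  q4 = 0 → deadlocked
Coarsest stable partition (strong bisimilarity classes):
  B0 = {p0}
  B1 = {p1, q1}
  B2 = {p2, q2}
  B3 = {p3, q3}
  B4 = {p4, q4}
  B5 = {q0}
p0 ∈ B0, q0 ∈ B5 → different blocks

P ≁ Q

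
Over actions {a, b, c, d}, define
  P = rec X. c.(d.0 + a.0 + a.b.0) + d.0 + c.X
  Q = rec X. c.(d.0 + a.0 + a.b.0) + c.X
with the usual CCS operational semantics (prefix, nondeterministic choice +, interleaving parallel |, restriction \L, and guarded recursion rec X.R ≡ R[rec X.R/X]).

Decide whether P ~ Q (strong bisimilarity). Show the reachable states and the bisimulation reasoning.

Reachable graph of P (4 states):
  m0 = rec X. c.(d.0 + a.0 + a.b.0) + d.0 + c.X has moves -c-> m0, -c-> m1, -d-> m2
  m1 = d.0 + a.0 + a.b.0 has moves -a-> m2, -a-> m3, -d-> m2
  m2 = 0 has moves ∅
  m3 = b.0 has moves -b-> m2
Reachable graph of Q (4 states):
  n0 = rec X. c.(d.0 + a.0 + a.b.0) + c.X has moves -c-> n0, -c-> n1
  n1 = d.0 + a.0 + a.b.0 has moves -a-> n2, -a-> n3, -d-> n2
  n2 = 0 has moves ∅
  n3 = b.0 has moves -b-> n2
Bisimilarity quotient blocks:
  B0 = {m0}
  B1 = {m2, n2}
  B2 = {m1, n1}
  B3 = {m3, n3}
  B4 = {n0}
m0 ∈ B0, n0 ∈ B4 → different blocks

NO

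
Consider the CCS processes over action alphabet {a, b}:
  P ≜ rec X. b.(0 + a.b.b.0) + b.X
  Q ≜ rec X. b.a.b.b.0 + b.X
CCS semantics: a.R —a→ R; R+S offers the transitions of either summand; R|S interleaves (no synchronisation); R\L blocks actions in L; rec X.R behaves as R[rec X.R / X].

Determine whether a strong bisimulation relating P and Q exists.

bisimilar

P's transition system — 5 states:
  u0 = rec X. b.(0 + a.b.b.0) + b.X ⊢ ··b··> u0, ··b··> u1
  u1 = 0 + a.b.b.0 ⊢ ··a··> u2
  u2 = b.b.0 ⊢ ··b··> u3
  u3 = b.0 ⊢ ··b··> u4
  u4 = 0 ⊢ stopped
Q's transition system — 5 states:
  v0 = rec X. b.a.b.b.0 + b.X ⊢ ··b··> v0, ··b··> v1
  v1 = a.b.b.0 ⊢ ··a··> v2
  v2 = b.b.0 ⊢ ··b··> v3
  v3 = b.0 ⊢ ··b··> v4
  v4 = 0 ⊢ stopped
Partition-refinement fixed point:
  B0 = {u0, v0}
  B1 = {u1, v1}
  B2 = {u2, v2}
  B3 = {u3, v3}
  B4 = {u4, v4}
u0 ∈ B0, v0 ∈ B0 → same block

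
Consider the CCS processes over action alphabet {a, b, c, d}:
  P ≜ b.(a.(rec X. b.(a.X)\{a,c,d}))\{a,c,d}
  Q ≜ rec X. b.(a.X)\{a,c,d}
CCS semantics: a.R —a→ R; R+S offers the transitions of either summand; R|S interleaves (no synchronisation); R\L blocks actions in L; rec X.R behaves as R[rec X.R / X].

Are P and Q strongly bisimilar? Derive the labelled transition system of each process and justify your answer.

P's transition system — 2 states:
  m0 = b.(a.(rec X. b.(a.X)\{a,c,d}))\{a,c,d} → —b→ m1
  m1 = (a.(rec X. b.(a.X)\{a,c,d}))\{a,c,d} → ·
Q's transition system — 2 states:
  n0 = rec X. b.(a.X)\{a,c,d} → —b→ n1
  n1 = (a.(rec X. b.(a.X)\{a,c,d}))\{a,c,d} → ·
Partition-refinement fixed point:
  B0 = {m0, n0}
  B1 = {m1, n1}
m0 ∈ B0, n0 ∈ B0 → same block

P ~ Q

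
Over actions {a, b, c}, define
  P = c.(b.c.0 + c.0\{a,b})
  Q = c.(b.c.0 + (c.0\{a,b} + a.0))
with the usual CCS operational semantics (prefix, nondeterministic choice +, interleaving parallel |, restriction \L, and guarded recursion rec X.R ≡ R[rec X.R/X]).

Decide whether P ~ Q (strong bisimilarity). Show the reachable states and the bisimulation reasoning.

P's transition system — 5 states:
  u0 = c.(b.c.0 + c.0\{a,b}) :: -c-> u1
  u1 = b.c.0 + c.0\{a,b} :: -b-> u2, -c-> u3
  u2 = c.0 :: -c-> u4
  u3 = 0\{a,b} :: stopped
  u4 = 0 :: stopped
Q's transition system — 5 states:
  v0 = c.(b.c.0 + (c.0\{a,b} + a.0)) :: -c-> v1
  v1 = b.c.0 + (c.0\{a,b} + a.0) :: -a-> v2, -b-> v3, -c-> v4
  v2 = 0 :: stopped
  v3 = c.0 :: -c-> v2
  v4 = 0\{a,b} :: stopped
Bisimilarity quotient blocks:
  B0 = {u0}
  B1 = {u1}
  B2 = {u2, v3}
  B3 = {u3, u4, v2, v4}
  B4 = {v0}
  B5 = {v1}
u0 ∈ B0, v0 ∈ B4 → different blocks

NO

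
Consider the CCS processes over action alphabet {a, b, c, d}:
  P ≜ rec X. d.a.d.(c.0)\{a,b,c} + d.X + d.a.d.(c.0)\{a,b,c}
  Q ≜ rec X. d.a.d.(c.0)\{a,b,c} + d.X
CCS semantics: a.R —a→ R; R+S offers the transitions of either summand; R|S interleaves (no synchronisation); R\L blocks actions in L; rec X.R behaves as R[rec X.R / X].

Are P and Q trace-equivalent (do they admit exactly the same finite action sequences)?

YES

Reachable graph of P (4 states):
  s0 = rec X. d.a.d.(c.0)\{a,b,c} + d.X + d.a.d.(c.0)\{a,b,c} :: --d--▸ s0, --d--▸ s1
  s1 = a.d.(c.0)\{a,b,c} :: --a--▸ s2
  s2 = d.(c.0)\{a,b,c} :: --d--▸ s3
  s3 = (c.0)\{a,b,c} :: stopped
Reachable graph of Q (4 states):
  t0 = rec X. d.a.d.(c.0)\{a,b,c} + d.X :: --d--▸ t0, --d--▸ t1
  t1 = a.d.(c.0)\{a,b,c} :: --a--▸ t2
  t2 = d.(c.0)\{a,b,c} :: --d--▸ t3
  t3 = (c.0)\{a,b,c} :: stopped
Partition-refinement fixed point:
  B0 = {s0, t0}
  B1 = {s1, t1}
  B2 = {s2, t2}
  B3 = {s3, t3}
s0 ∈ B0, t0 ∈ B0 → same block
Bisimilar ⇒ trace-equivalent.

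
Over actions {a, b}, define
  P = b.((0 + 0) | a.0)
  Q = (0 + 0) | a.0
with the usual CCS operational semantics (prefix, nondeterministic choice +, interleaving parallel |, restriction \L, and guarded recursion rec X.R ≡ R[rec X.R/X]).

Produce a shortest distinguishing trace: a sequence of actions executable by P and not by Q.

P's transition system — 3 states:
  u0 = b.((0 + 0) | a.0) ⊢ —b→ u1
  u1 = (0 + 0) | a.0 ⊢ —a→ u2
  u2 = (0 + 0) | 0 ⊢ ∅
Q's transition system — 2 states:
  v0 = (0 + 0) | a.0 ⊢ —a→ v1
  v1 = (0 + 0) | 0 ⊢ ∅
Run σ = ⟨b⟩ on P: start {u0}
  [1] b ⇒ {u1}
  ✓ P
Run σ = ⟨b⟩ on Q: start {v0}
  [1] b ⇒ no successor for Q

b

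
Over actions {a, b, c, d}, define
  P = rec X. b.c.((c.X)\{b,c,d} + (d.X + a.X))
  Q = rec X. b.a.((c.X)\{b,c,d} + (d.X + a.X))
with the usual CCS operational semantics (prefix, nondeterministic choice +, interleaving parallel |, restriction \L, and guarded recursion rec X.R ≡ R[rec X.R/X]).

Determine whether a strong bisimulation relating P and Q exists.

Reachable graph of P (3 states):
  m0 = rec X. b.c.((c.X)\{b,c,d} + (d.X + a.X)) :: ··b··> m1
  m1 = c.((c.(rec X. b.c.((c.X)\{b,c,d} + (d.X + a.X))))\{b,c,d} + (d.(rec X. b.c.((c.X)\{b,c,d} + (d.X + a.X))) + a.(rec X. b.c.((c.X)\{b,c,d} + (d.X + a.X))))) :: ··c··> m2
  m2 = (c.(rec X. b.c.((c.X)\{b,c,d} + (d.X + a.X))))\{b,c,d} + (d.(rec X. b.c.((c.X)\{b,c,d} + (d.X + a.X))) + a.(rec X. b.c.((c.X)\{b,c,d} + (d.X + a.X)))) :: ··a··> m0, ··d··> m0
Reachable graph of Q (3 states):
  n0 = rec X. b.a.((c.X)\{b,c,d} + (d.X + a.X)) :: ··b··> n1
  n1 = a.((c.(rec X. b.a.((c.X)\{b,c,d} + (d.X + a.X))))\{b,c,d} + (d.(rec X. b.a.((c.X)\{b,c,d} + (d.X + a.X))) + a.(rec X. b.a.((c.X)\{b,c,d} + (d.X + a.X))))) :: ··a··> n2
  n2 = (c.(rec X. b.a.((c.X)\{b,c,d} + (d.X + a.X))))\{b,c,d} + (d.(rec X. b.a.((c.X)\{b,c,d} + (d.X + a.X))) + a.(rec X. b.a.((c.X)\{b,c,d} + (d.X + a.X)))) :: ··a··> n0, ··d··> n0
Coarsest stable partition (strong bisimilarity classes):
  B0 = {m0}
  B1 = {m1}
  B2 = {m2}
  B3 = {n0}
  B4 = {n1}
  B5 = {n2}
m0 ∈ B0, n0 ∈ B3 → different blocks

NO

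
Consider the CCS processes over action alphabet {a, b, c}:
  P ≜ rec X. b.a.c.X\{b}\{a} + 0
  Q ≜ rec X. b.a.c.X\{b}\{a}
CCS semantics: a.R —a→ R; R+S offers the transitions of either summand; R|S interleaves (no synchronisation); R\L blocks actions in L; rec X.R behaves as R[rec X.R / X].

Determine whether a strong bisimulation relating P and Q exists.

LTS(P): 4 reachable states
  m0 = rec X. b.a.c.X\{b}\{a} + 0 | =b=> m1
  m1 = a.c.(rec X. b.a.c.X\{b}\{a} + 0)\{b}\{a} | =a=> m2
  m2 = c.(rec X. b.a.c.X\{b}\{a} + 0)\{b}\{a} | =c=> m3
  m3 = (rec X. b.a.c.X\{b}\{a} + 0)\{b}\{a} | ·
LTS(Q): 4 reachable states
  n0 = rec X. b.a.c.X\{b}\{a} | =b=> n1
  n1 = a.c.(rec X. b.a.c.X\{b}\{a})\{b}\{a} | =a=> n2
  n2 = c.(rec X. b.a.c.X\{b}\{a})\{b}\{a} | =c=> n3
  n3 = (rec X. b.a.c.X\{b}\{a})\{b}\{a} | ·
Bisimilarity quotient blocks:
  B0 = {m0, n0}
  B1 = {m1, n1}
  B2 = {m2, n2}
  B3 = {m3, n3}
m0 ∈ B0, n0 ∈ B0 → same block

P ~ Q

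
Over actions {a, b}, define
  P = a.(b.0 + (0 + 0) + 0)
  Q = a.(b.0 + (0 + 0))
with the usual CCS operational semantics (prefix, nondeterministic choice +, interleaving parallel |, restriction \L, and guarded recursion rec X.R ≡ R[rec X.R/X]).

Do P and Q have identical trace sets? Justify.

trace-equivalent

LTS(P): 3 reachable states
  p0 = a.(b.0 + (0 + 0) + 0) ⊢ =a=> p1
  p1 = b.0 + (0 + 0) + 0 ⊢ =b=> p2
  p2 = 0 ⊢ deadlocked
LTS(Q): 3 reachable states
  q0 = a.(b.0 + (0 + 0)) ⊢ =a=> q1
  q1 = b.0 + (0 + 0) ⊢ =b=> q2
  q2 = 0 ⊢ deadlocked
Partition-refinement fixed point:
  B0 = {p0, q0}
  B1 = {p1, q1}
  B2 = {p2, q2}
p0 ∈ B0, q0 ∈ B0 → same block
Bisimilar ⇒ trace-equivalent.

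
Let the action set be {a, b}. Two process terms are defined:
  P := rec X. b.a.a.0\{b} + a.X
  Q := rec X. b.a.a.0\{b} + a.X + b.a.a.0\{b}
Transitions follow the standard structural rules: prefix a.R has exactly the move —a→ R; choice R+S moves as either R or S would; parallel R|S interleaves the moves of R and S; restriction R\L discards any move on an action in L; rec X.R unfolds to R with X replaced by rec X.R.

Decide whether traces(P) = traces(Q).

traces(P) = traces(Q)

LTS(P): 4 reachable states
  m0 = rec X. b.a.a.0\{b} + a.X | —a→ m0, —b→ m1
  m1 = a.a.0\{b} | —a→ m2
  m2 = a.0\{b} | —a→ m3
  m3 = 0\{b} | stopped
LTS(Q): 4 reachable states
  n0 = rec X. b.a.a.0\{b} + a.X + b.a.a.0\{b} | —a→ n0, —b→ n1
  n1 = a.a.0\{b} | —a→ n2
  n2 = a.0\{b} | —a→ n3
  n3 = 0\{b} | stopped
Coarsest stable partition (strong bisimilarity classes):
  B0 = {m0, n0}
  B1 = {m1, n1}
  B2 = {m2, n2}
  B3 = {m3, n3}
m0 ∈ B0, n0 ∈ B0 → same block
Bisimilar ⇒ trace-equivalent.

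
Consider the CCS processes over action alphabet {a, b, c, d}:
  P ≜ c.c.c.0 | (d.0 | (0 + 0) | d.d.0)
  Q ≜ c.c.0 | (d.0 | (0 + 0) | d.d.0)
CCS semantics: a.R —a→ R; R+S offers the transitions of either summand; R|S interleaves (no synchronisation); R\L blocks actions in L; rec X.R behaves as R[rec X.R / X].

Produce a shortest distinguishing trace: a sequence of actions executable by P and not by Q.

ccc

LTS(P): 24 reachable states
  m0 = c.c.c.0 | (d.0 | (0 + 0) | d.d.0) has moves --c--▸ m1, --d--▸ m2, --d--▸ m3
  m1 = c.c.0 | (d.0 | (0 + 0) | d.d.0) has moves --c--▸ m4, --d--▸ m5, --d--▸ m6
  m2 = c.c.c.0 | (0 | (0 + 0) | d.d.0) has moves --c--▸ m5, --d--▸ m7
  m3 = c.c.c.0 | (d.0 | (0 + 0) | d.0) has moves --c--▸ m6, --d--▸ m7, --d--▸ m8
  m4 = c.0 | (d.0 | (0 + 0) | d.d.0) has moves --c--▸ m9, --d--▸ m10, --d--▸ m11
  m5 = c.c.0 | (0 | (0 + 0) | d.d.0) has moves --c--▸ m10, --d--▸ m12
  m6 = c.c.0 | (d.0 | (0 + 0) | d.0) has moves --c--▸ m11, --d--▸ m12, --d--▸ m13
  m7 = c.c.c.0 | (0 | (0 + 0) | d.0) has moves --c--▸ m12, --d--▸ m14
  m8 = c.c.c.0 | (d.0 | (0 + 0) | 0) has moves --c--▸ m13, --d--▸ m14
  m9 = 0 | (d.0 | (0 + 0) | d.d.0) has moves --d--▸ m15, --d--▸ m16
  m10 = c.0 | (0 | (0 + 0) | d.d.0) has moves --c--▸ m15, --d--▸ m17
  m11 = c.0 | (d.0 | (0 + 0) | d.0) has moves --c--▸ m16, --d--▸ m17, --d--▸ m18
  m12 = c.c.0 | (0 | (0 + 0) | d.0) has moves --c--▸ m17, --d--▸ m19
  m13 = c.c.0 | (d.0 | (0 + 0) | 0) has moves --c--▸ m18, --d--▸ m19
  m14 = c.c.c.0 | (0 | (0 + 0) | 0) has moves --c--▸ m19
  m15 = 0 | (0 | (0 + 0) | d.d.0) has moves --d--▸ m20
  m16 = 0 | (d.0 | (0 + 0) | d.0) has moves --d--▸ m20, --d--▸ m21
  m17 = c.0 | (0 | (0 + 0) | d.0) has moves --c--▸ m20, --d--▸ m22
  m18 = c.0 | (d.0 | (0 + 0) | 0) has moves --c--▸ m21, --d--▸ m22
  m19 = c.c.0 | (0 | (0 + 0) | 0) has moves --c--▸ m22
  m20 = 0 | (0 | (0 + 0) | d.0) has moves --d--▸ m23
  m21 = 0 | (d.0 | (0 + 0) | 0) has moves --d--▸ m23
  m22 = c.0 | (0 | (0 + 0) | 0) has moves --c--▸ m23
  m23 = 0 | (0 | (0 + 0) | 0) has moves ·
LTS(Q): 18 reachable states
  n0 = c.c.0 | (d.0 | (0 + 0) | d.d.0) has moves --c--▸ n1, --d--▸ n2, --d--▸ n3
  n1 = c.0 | (d.0 | (0 + 0) | d.d.0) has moves --c--▸ n4, --d--▸ n5, --d--▸ n6
  n2 = c.c.0 | (0 | (0 + 0) | d.d.0) has moves --c--▸ n5, --d--▸ n7
  n3 = c.c.0 | (d.0 | (0 + 0) | d.0) has moves --c--▸ n6, --d--▸ n7, --d--▸ n8
  n4 = 0 | (d.0 | (0 + 0) | d.d.0) has moves --d--▸ n10, --d--▸ n9
  n5 = c.0 | (0 | (0 + 0) | d.d.0) has moves --c--▸ n9, --d--▸ n11
  n6 = c.0 | (d.0 | (0 + 0) | d.0) has moves --c--▸ n10, --d--▸ n11, --d--▸ n12
  n7 = c.c.0 | (0 | (0 + 0) | d.0) has moves --c--▸ n11, --d--▸ n13
  n8 = c.c.0 | (d.0 | (0 + 0) | 0) has moves --c--▸ n12, --d--▸ n13
  n9 = 0 | (0 | (0 + 0) | d.d.0) has moves --d--▸ n14
  n10 = 0 | (d.0 | (0 + 0) | d.0) has moves --d--▸ n14, --d--▸ n15
  n11 = c.0 | (0 | (0 + 0) | d.0) has moves --c--▸ n14, --d--▸ n16
  n12 = c.0 | (d.0 | (0 + 0) | 0) has moves --c--▸ n15, --d--▸ n16
  n13 = c.c.0 | (0 | (0 + 0) | 0) has moves --c--▸ n16
  n14 = 0 | (0 | (0 + 0) | d.0) has moves --d--▸ n17
  n15 = 0 | (d.0 | (0 + 0) | 0) has moves --d--▸ n17
  n16 = c.0 | (0 | (0 + 0) | 0) has moves --c--▸ n17
  n17 = 0 | (0 | (0 + 0) | 0) has moves ·
Run σ = ⟨ccc⟩ on P: start {m0}
  after c @ step 1: {m1}
  after c @ step 2: {m4}
  after c @ step 3: {m9}
  — P admits the full trace.
Run σ = ⟨ccc⟩ on Q: start {n0}
  after c @ step 1: {n1}
  after c @ step 2: {n4}
  after c @ step 3: ∅ (Q stuck)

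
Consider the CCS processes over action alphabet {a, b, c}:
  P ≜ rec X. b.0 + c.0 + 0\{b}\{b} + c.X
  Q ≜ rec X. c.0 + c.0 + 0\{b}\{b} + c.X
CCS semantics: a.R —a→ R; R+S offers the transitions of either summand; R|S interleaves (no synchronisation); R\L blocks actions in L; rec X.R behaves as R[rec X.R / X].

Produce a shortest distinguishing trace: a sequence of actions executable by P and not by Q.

b

LTS(P): 2 reachable states
  p0 = rec X. b.0 + c.0 + 0\{b}\{b} + c.X → =b=> p1, =c=> p0, =c=> p1
  p1 = 0 → stopped
LTS(Q): 2 reachable states
  q0 = rec X. c.0 + c.0 + 0\{b}\{b} + c.X → =c=> q0, =c=> q1
  q1 = 0 → stopped
Run σ = ⟨b⟩ on P: start {p0}
  [1] b ⇒ {p1}
  ✓ P
Run σ = ⟨b⟩ on Q: start {q0}
  [1] b ⇒ ∅ (Q stuck)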